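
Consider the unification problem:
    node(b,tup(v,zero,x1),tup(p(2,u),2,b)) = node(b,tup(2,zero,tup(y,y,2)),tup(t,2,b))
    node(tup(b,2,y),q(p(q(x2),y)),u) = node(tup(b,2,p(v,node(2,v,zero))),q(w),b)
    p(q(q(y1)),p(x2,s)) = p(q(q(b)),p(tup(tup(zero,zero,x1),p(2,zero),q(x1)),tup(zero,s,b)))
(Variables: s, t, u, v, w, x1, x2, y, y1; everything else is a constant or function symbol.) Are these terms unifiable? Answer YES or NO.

Decompose node/3: b = b,  tup(v,zero,x1) = tup(2,zero,tup(y,y,2)),  tup(p(2,u),2,b) = tup(t,2,b).
Delete trivial equation b = b.
Decompose tup/3: v = 2,  zero = zero,  x1 = tup(y,y,2).
Bind v := 2; substituting into the one remaining equation that mentions v gives: node(tup(b,2,y),q(p(q(x2),y)),u) = node(tup(b,2,p(2,node(2,2,zero))),q(w),b).
Delete trivial equation zero = zero.
Bind x1 := tup(y,y,2); substituting into the one remaining equation that mentions x1 gives: p(q(q(y1)),p(x2,s)) = p(q(q(b)),p(tup(tup(zero,zero,tup(y,y,2)),p(2,zero),q(tup(y,y,2))),tup(zero,s,b))).
Decompose tup/3: p(2,u) = t,  2 = 2,  b = b.
Bind t := p(2,u); no other remaining equation mentions t.
Delete trivial equation 2 = 2.
Delete trivial equation b = b.
Decompose node/3: tup(b,2,y) = tup(b,2,p(2,node(2,2,zero))),  q(p(q(x2),y)) = q(w),  u = b.
Decompose tup/3: b = b,  2 = 2,  y = p(2,node(2,2,zero)).
Delete trivial equation b = b.
Delete trivial equation 2 = 2.
Bind y := p(2,node(2,2,zero)); substituting into the 2 remaining equations that mention y gives: q(p(q(x2),p(2,node(2,2,zero)))) = q(w),  p(q(q(y1)),p(x2,s)) = p(q(q(b)),p(tup(tup(zero,zero,tup(p(2,node(2,2,zero)),p(2,node(2,2,zero)),2)),p(2,zero),q(tup(p(2,node(2,2,zero)),p(2,node(2,2,zero)),2))),tup(zero,s,b))). Substituting into the earlier binding gives x1 := tup(p(2,node(2,2,zero)),p(2,node(2,2,zero)),2).
Decompose q/1: p(q(x2),p(2,node(2,2,zero))) = w.
Bind w := p(q(x2),p(2,node(2,2,zero))); no other remaining equation mentions w.
Bind u := b; no other remaining equation mentions u. Substituting into the earlier binding gives t := p(2,b).
Decompose p/2: q(q(y1)) = q(q(b)),  p(x2,s) = p(tup(tup(zero,zero,tup(p(2,node(2,2,zero)),p(2,node(2,2,zero)),2)),p(2,zero),q(tup(p(2,node(2,2,zero)),p(2,node(2,2,zero)),2))),tup(zero,s,b)).
Decompose q/1: q(y1) = q(b).
Decompose q/1: y1 = b.
Bind y1 := b; no other remaining equation mentions y1.
Decompose p/2: x2 = tup(tup(zero,zero,tup(p(2,node(2,2,zero)),p(2,node(2,2,zero)),2)),p(2,zero),q(tup(p(2,node(2,2,zero)),p(2,node(2,2,zero)),2))),  s = tup(zero,s,b).
Bind x2 := tup(tup(zero,zero,tup(p(2,node(2,2,zero)),p(2,node(2,2,zero)),2)),p(2,zero),q(tup(p(2,node(2,2,zero)),p(2,node(2,2,zero)),2))); no other remaining equation mentions x2. Substituting into the earlier binding gives w := p(q(tup(tup(zero,zero,tup(p(2,node(2,2,zero)),p(2,node(2,2,zero)),2)),p(2,zero),q(tup(p(2,node(2,2,zero)),p(2,node(2,2,zero)),2)))),p(2,node(2,2,zero))).
Occurs check fails: s occurs in tup(zero,s,b); the equation s = tup(zero,s,b) has no finite solution.

NO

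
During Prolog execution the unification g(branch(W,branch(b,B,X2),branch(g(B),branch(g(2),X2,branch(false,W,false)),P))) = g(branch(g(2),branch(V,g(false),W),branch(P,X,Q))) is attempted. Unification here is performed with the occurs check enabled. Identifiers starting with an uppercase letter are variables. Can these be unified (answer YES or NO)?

YES

Decompose g/1: branch(W,branch(b,B,X2),branch(g(B),branch(g(2),X2,branch(false,W,false)),P)) = branch(g(2),branch(V,g(false),W),branch(P,X,Q)).
Decompose branch/3: W = g(2),  branch(b,B,X2) = branch(V,g(false),W),  branch(g(B),branch(g(2),X2,branch(false,W,false)),P) = branch(P,X,Q).
Bind W := g(2); substituting into the remaining equations gives: branch(b,B,X2) = branch(V,g(false),g(2)),  branch(g(B),branch(g(2),X2,branch(false,g(2),false)),P) = branch(P,X,Q).
Decompose branch/3: b = V,  B = g(false),  X2 = g(2).
Bind V := b; no other remaining equation mentions V.
Bind B := g(false); substituting into the one remaining equation that mentions B gives: branch(g(g(false)),branch(g(2),X2,branch(false,g(2),false)),P) = branch(P,X,Q).
Bind X2 := g(2); substituting into the remaining equation gives: branch(g(g(false)),branch(g(2),g(2),branch(false,g(2),false)),P) = branch(P,X,Q).
Decompose branch/3: g(g(false)) = P,  branch(g(2),g(2),branch(false,g(2),false)) = X,  P = Q.
Bind P := g(g(false)); substituting into the one remaining equation that mentions P gives: g(g(false)) = Q.
Bind X := branch(g(2),g(2),branch(false,g(2),false)); no other remaining equation mentions X.
Bind Q := g(g(false)).
No equations remain and no clash or occurs-check failure arose, so a unifier exists.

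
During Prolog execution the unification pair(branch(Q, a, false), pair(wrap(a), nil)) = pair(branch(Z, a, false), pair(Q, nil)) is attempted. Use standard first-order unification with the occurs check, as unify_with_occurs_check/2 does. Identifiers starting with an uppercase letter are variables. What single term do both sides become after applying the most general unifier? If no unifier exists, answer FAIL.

Decompose pair/2: branch(Q, a, false) = branch(Z, a, false),  pair(wrap(a), nil) = pair(Q, nil).
Decompose branch/3: Q = Z,  a = a,  false = false.
Bind Q := Z; substituting into the one remaining equation that mentions Q gives: pair(wrap(a), nil) = pair(Z, nil).
Delete trivial equation a = a.
Delete trivial equation false = false.
Decompose pair/2: wrap(a) = Z,  nil = nil.
Bind Z := wrap(a); no other remaining equation mentions Z. Substituting into the earlier binding gives Q := wrap(a).
Delete trivial equation nil = nil.
Applying the MGU to either side gives pair(branch(wrap(a), a, false), pair(wrap(a), nil)).

pair(branch(wrap(a), a, false), pair(wrap(a), nil))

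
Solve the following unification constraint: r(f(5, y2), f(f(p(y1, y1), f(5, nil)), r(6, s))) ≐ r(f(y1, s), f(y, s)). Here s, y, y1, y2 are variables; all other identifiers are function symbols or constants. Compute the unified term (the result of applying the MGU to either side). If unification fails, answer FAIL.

Decompose r/2: f(5, y2) ≐ f(y1, s),  f(f(p(y1, y1), f(5, nil)), r(6, s)) ≐ f(y, s).
Decompose f/2: 5 ≐ y1,  y2 ≐ s.
Bind y1 := 5; substituting into the one remaining equation that mentions y1 gives: f(f(p(5, 5), f(5, nil)), r(6, s)) ≐ f(y, s).
Bind y2 := s; no other remaining equation mentions y2.
Decompose f/2: f(p(5, 5), f(5, nil)) ≐ y,  r(6, s) ≐ s.
Bind y := f(p(5, 5), f(5, nil)); no other remaining equation mentions y.
Occurs check fails: s occurs in r(6, s); the equation s ≐ r(6, s) has no finite solution.

FAIL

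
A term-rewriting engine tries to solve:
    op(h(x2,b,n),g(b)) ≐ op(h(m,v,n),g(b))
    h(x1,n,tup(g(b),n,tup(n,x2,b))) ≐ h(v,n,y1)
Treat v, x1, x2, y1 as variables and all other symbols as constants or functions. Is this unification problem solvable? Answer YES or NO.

Decompose op/2: h(x2,b,n) ≐ h(m,v,n),  g(b) ≐ g(b).
Decompose h/3: x2 ≐ m,  b ≐ v,  n ≐ n.
Bind x2 := m; substituting into the one remaining equation that mentions x2 gives: h(x1,n,tup(g(b),n,tup(n,m,b))) ≐ h(v,n,y1).
Bind v := b; substituting into the one remaining equation that mentions v gives: h(x1,n,tup(g(b),n,tup(n,m,b))) ≐ h(b,n,y1).
Delete trivial equation n ≐ n.
Delete trivial equation g(b) ≐ g(b).
Decompose h/3: x1 ≐ b,  n ≐ n,  tup(g(b),n,tup(n,m,b)) ≐ y1.
Bind x1 := b; no other remaining equation mentions x1.
Delete trivial equation n ≐ n.
Bind y1 := tup(g(b),n,tup(n,m,b)).
No equations remain and no clash or occurs-check failure arose, so a unifier exists.

YES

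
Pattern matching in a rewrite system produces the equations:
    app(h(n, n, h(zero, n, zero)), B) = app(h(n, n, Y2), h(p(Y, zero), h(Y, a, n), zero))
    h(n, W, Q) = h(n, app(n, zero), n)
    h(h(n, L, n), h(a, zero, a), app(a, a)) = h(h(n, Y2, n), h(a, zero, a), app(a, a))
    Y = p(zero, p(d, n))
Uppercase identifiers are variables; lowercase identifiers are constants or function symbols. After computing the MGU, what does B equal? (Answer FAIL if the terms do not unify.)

h(p(p(zero, p(d, n)), zero), h(p(zero, p(d, n)), a, n), zero)

Decompose app/2: h(n, n, h(zero, n, zero)) = h(n, n, Y2),  B = h(p(Y, zero), h(Y, a, n), zero).
Decompose h/3: n = n,  n = n,  h(zero, n, zero) = Y2.
Delete trivial equation n = n.
Delete trivial equation n = n.
Bind Y2 := h(zero, n, zero); substituting into the one remaining equation that mentions Y2 gives: h(h(n, L, n), h(a, zero, a), app(a, a)) = h(h(n, h(zero, n, zero), n), h(a, zero, a), app(a, a)).
Bind B := h(p(Y, zero), h(Y, a, n), zero); no other remaining equation mentions B.
Decompose h/3: n = n,  W = app(n, zero),  Q = n.
Delete trivial equation n = n.
Bind W := app(n, zero); no other remaining equation mentions W.
Bind Q := n; no other remaining equation mentions Q.
Decompose h/3: h(n, L, n) = h(n, h(zero, n, zero), n),  h(a, zero, a) = h(a, zero, a),  app(a, a) = app(a, a).
Decompose h/3: n = n,  L = h(zero, n, zero),  n = n.
Delete trivial equation n = n.
Bind L := h(zero, n, zero); no other remaining equation mentions L.
Delete trivial equation n = n.
Delete trivial equation h(a, zero, a) = h(a, zero, a).
Delete trivial equation app(a, a) = app(a, a).
Bind Y := p(zero, p(d, n)). Substituting into the earlier binding gives B := h(p(p(zero, p(d, n)), zero), h(p(zero, p(d, n)), a, n), zero).
MGU = { Y2 -> h(zero, n, zero), B -> h(p(p(zero, p(d, n)), zero), h(p(zero, p(d, n)), a, n), zero), W -> app(n, zero), Q -> n, L -> h(zero, n, zero), Y -> p(zero, p(d, n)) }, so B -> h(p(p(zero, p(d, n)), zero), h(p(zero, p(d, n)), a, n), zero).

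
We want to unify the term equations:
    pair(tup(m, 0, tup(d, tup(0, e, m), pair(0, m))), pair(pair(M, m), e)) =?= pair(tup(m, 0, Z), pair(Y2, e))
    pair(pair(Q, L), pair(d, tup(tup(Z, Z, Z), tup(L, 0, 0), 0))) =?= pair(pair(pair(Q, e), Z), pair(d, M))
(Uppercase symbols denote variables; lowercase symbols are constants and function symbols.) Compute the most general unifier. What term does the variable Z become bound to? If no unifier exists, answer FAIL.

FAIL

Decompose pair/2: tup(m, 0, tup(d, tup(0, e, m), pair(0, m))) =?= tup(m, 0, Z),  pair(pair(M, m), e) =?= pair(Y2, e).
Decompose tup/3: m =?= m,  0 =?= 0,  tup(d, tup(0, e, m), pair(0, m)) =?= Z.
Delete trivial equation m =?= m.
Delete trivial equation 0 =?= 0.
Bind Z := tup(d, tup(0, e, m), pair(0, m)); substituting into the one remaining equation that mentions Z gives: pair(pair(Q, L), pair(d, tup(tup(tup(d, tup(0, e, m), pair(0, m)), tup(d, tup(0, e, m), pair(0, m)), tup(d, tup(0, e, m), pair(0, m))), tup(L, 0, 0), 0))) =?= pair(pair(pair(Q, e), tup(d, tup(0, e, m), pair(0, m))), pair(d, M)).
Decompose pair/2: pair(M, m) =?= Y2,  e =?= e.
Bind Y2 := pair(M, m); no other remaining equation mentions Y2.
Delete trivial equation e =?= e.
Decompose pair/2: pair(Q, L) =?= pair(pair(Q, e), tup(d, tup(0, e, m), pair(0, m))),  pair(d, tup(tup(tup(d, tup(0, e, m), pair(0, m)), tup(d, tup(0, e, m), pair(0, m)), tup(d, tup(0, e, m), pair(0, m))), tup(L, 0, 0), 0)) =?= pair(d, M).
Decompose pair/2: Q =?= pair(Q, e),  L =?= tup(d, tup(0, e, m), pair(0, m)).
Occurs check fails: Q occurs in pair(Q, e); the equation Q =?= pair(Q, e) has no finite solution.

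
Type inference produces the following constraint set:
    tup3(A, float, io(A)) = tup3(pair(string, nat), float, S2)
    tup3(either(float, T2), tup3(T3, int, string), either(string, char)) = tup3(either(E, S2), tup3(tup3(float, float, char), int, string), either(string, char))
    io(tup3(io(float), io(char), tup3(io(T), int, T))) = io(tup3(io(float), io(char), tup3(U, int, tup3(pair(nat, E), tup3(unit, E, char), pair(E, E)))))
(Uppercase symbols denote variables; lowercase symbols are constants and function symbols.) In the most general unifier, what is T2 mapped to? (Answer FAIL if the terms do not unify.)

Decompose tup3/3: A = pair(string, nat),  float = float,  io(A) = S2.
Bind A := pair(string, nat); substituting into the one remaining equation that mentions A gives: io(pair(string, nat)) = S2.
Delete trivial equation float = float.
Bind S2 := io(pair(string, nat)); substituting into the one remaining equation that mentions S2 gives: tup3(either(float, T2), tup3(T3, int, string), either(string, char)) = tup3(either(E, io(pair(string, nat))), tup3(tup3(float, float, char), int, string), either(string, char)).
Decompose tup3/3: either(float, T2) = either(E, io(pair(string, nat))),  tup3(T3, int, string) = tup3(tup3(float, float, char), int, string),  either(string, char) = either(string, char).
Decompose either/2: float = E,  T2 = io(pair(string, nat)).
Bind E := float; substituting into the one remaining equation that mentions E gives: io(tup3(io(float), io(char), tup3(io(T), int, T))) = io(tup3(io(float), io(char), tup3(U, int, tup3(pair(nat, float), tup3(unit, float, char), pair(float, float))))).
Bind T2 := io(pair(string, nat)); no other remaining equation mentions T2.
Decompose tup3/3: T3 = tup3(float, float, char),  int = int,  string = string.
Bind T3 := tup3(float, float, char); no other remaining equation mentions T3.
Delete trivial equation int = int.
Delete trivial equation string = string.
Delete trivial equation either(string, char) = either(string, char).
Decompose io/1: tup3(io(float), io(char), tup3(io(T), int, T)) = tup3(io(float), io(char), tup3(U, int, tup3(pair(nat, float), tup3(unit, float, char), pair(float, float)))).
Decompose tup3/3: io(float) = io(float),  io(char) = io(char),  tup3(io(T), int, T) = tup3(U, int, tup3(pair(nat, float), tup3(unit, float, char), pair(float, float))).
Delete trivial equation io(float) = io(float).
Delete trivial equation io(char) = io(char).
Decompose tup3/3: io(T) = U,  int = int,  T = tup3(pair(nat, float), tup3(unit, float, char), pair(float, float)).
Bind U := io(T); no other remaining equation mentions U.
Delete trivial equation int = int.
Bind T := tup3(pair(nat, float), tup3(unit, float, char), pair(float, float)). Substituting into the earlier binding gives U := io(tup3(pair(nat, float), tup3(unit, float, char), pair(float, float))).
MGU = { A ↦ pair(string, nat), S2 ↦ io(pair(string, nat)), E ↦ float, T2 ↦ io(pair(string, nat)), T3 ↦ tup3(float, float, char), U ↦ io(tup3(pair(nat, float), tup3(unit, float, char), pair(float, float))), T ↦ tup3(pair(nat, float), tup3(unit, float, char), pair(float, float)) }, so T2 ↦ io(pair(string, nat)).

io(pair(string, nat))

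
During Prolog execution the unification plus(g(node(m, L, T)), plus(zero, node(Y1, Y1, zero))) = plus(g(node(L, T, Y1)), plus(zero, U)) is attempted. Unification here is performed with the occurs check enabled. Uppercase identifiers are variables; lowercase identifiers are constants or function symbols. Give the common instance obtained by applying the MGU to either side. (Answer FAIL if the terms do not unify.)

plus(g(node(m, m, m)), plus(zero, node(m, m, zero)))

Decompose plus/2: g(node(m, L, T)) = g(node(L, T, Y1)),  plus(zero, node(Y1, Y1, zero)) = plus(zero, U).
Decompose g/1: node(m, L, T) = node(L, T, Y1).
Decompose node/3: m = L,  L = T,  T = Y1.
Bind L := m; substituting into the one remaining equation that mentions L gives: m = T.
Bind T := m; substituting into the one remaining equation that mentions T gives: m = Y1.
Bind Y1 := m; substituting into the remaining equation gives: plus(zero, node(m, m, zero)) = plus(zero, U).
Decompose plus/2: zero = zero,  node(m, m, zero) = U.
Delete trivial equation zero = zero.
Bind U := node(m, m, zero).
Applying the MGU to either side gives plus(g(node(m, m, m)), plus(zero, node(m, m, zero))).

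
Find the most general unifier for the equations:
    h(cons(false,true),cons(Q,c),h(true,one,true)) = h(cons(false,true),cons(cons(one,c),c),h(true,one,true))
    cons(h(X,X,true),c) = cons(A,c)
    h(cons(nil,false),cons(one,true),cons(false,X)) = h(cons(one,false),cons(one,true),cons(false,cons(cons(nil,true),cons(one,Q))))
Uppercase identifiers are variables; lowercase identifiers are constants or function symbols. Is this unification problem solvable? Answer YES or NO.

Decompose h/3: cons(false,true) = cons(false,true),  cons(Q,c) = cons(cons(one,c),c),  h(true,one,true) = h(true,one,true).
Delete trivial equation cons(false,true) = cons(false,true).
Decompose cons/2: Q = cons(one,c),  c = c.
Bind Q := cons(one,c); substituting into the one remaining equation that mentions Q gives: h(cons(nil,false),cons(one,true),cons(false,X)) = h(cons(one,false),cons(one,true),cons(false,cons(cons(nil,true),cons(one,cons(one,c))))).
Delete trivial equation c = c.
Delete trivial equation h(true,one,true) = h(true,one,true).
Decompose cons/2: h(X,X,true) = A,  c = c.
Bind A := h(X,X,true); no other remaining equation mentions A.
Delete trivial equation c = c.
Decompose h/3: cons(nil,false) = cons(one,false),  cons(one,true) = cons(one,true),  cons(false,X) = cons(false,cons(cons(nil,true),cons(one,cons(one,c)))).
Decompose cons/2: nil = one,  false = false.
Clash: constants nil and one differ; no unifier exists.

NO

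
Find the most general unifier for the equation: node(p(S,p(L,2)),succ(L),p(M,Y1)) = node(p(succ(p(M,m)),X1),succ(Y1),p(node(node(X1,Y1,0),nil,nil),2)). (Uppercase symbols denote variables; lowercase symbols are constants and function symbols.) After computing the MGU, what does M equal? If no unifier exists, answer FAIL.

node(node(p(2,2),2,0),nil,nil)

Decompose node/3: p(S,p(L,2)) = p(succ(p(M,m)),X1),  succ(L) = succ(Y1),  p(M,Y1) = p(node(node(X1,Y1,0),nil,nil),2).
Decompose p/2: S = succ(p(M,m)),  p(L,2) = X1.
Bind S := succ(p(M,m)); no other remaining equation mentions S.
Bind X1 := p(L,2); substituting into the one remaining equation that mentions X1 gives: p(M,Y1) = p(node(node(p(L,2),Y1,0),nil,nil),2).
Decompose succ/1: L = Y1.
Bind L := Y1; substituting into the remaining equation gives: p(M,Y1) = p(node(node(p(Y1,2),Y1,0),nil,nil),2). Substituting into the earlier binding gives X1 := p(Y1,2).
Decompose p/2: M = node(node(p(Y1,2),Y1,0),nil,nil),  Y1 = 2.
Bind M := node(node(p(Y1,2),Y1,0),nil,nil); no other remaining equation mentions M. Substituting into the earlier binding gives S := succ(p(node(node(p(Y1,2),Y1,0),nil,nil),m)).
Bind Y1 := 2. Substituting into the earlier bindings gives S := succ(p(node(node(p(2,2),2,0),nil,nil),m)), X1 := p(2,2), L := 2, M := node(node(p(2,2),2,0),nil,nil).
MGU = { S ↦ succ(p(node(node(p(2,2),2,0),nil,nil),m)), X1 ↦ p(2,2), L ↦ 2, M ↦ node(node(p(2,2),2,0),nil,nil), Y1 ↦ 2 }, so M ↦ node(node(p(2,2),2,0),nil,nil).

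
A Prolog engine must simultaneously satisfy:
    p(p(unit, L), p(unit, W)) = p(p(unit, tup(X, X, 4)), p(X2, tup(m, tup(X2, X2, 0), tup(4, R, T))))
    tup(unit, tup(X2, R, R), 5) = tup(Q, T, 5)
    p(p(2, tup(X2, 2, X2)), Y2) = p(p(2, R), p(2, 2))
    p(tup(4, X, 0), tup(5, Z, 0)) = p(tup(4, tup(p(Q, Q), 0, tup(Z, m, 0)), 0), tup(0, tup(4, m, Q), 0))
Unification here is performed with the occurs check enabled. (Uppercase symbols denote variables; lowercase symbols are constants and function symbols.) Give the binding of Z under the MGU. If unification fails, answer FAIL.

FAIL

Decompose p/2: p(unit, L) = p(unit, tup(X, X, 4)),  p(unit, W) = p(X2, tup(m, tup(X2, X2, 0), tup(4, R, T))).
Decompose p/2: unit = unit,  L = tup(X, X, 4).
Delete trivial equation unit = unit.
Bind L := tup(X, X, 4); no other remaining equation mentions L.
Decompose p/2: unit = X2,  W = tup(m, tup(X2, X2, 0), tup(4, R, T)).
Bind X2 := unit; substituting into the 3 remaining equations that mention X2 gives: W = tup(m, tup(unit, unit, 0), tup(4, R, T)),  tup(unit, tup(unit, R, R), 5) = tup(Q, T, 5),  p(p(2, tup(unit, 2, unit)), Y2) = p(p(2, R), p(2, 2)).
Bind W := tup(m, tup(unit, unit, 0), tup(4, R, T)); no other remaining equation mentions W.
Decompose tup/3: unit = Q,  tup(unit, R, R) = T,  5 = 5.
Bind Q := unit; substituting into the one remaining equation that mentions Q gives: p(tup(4, X, 0), tup(5, Z, 0)) = p(tup(4, tup(p(unit, unit), 0, tup(Z, m, 0)), 0), tup(0, tup(4, m, unit), 0)).
Bind T := tup(unit, R, R); no other remaining equation mentions T. Substituting into the earlier binding gives W := tup(m, tup(unit, unit, 0), tup(4, R, tup(unit, R, R))).
Delete trivial equation 5 = 5.
Decompose p/2: p(2, tup(unit, 2, unit)) = p(2, R),  Y2 = p(2, 2).
Decompose p/2: 2 = 2,  tup(unit, 2, unit) = R.
Delete trivial equation 2 = 2.
Bind R := tup(unit, 2, unit); no other remaining equation mentions R. Substituting into the earlier bindings gives W := tup(m, tup(unit, unit, 0), tup(4, tup(unit, 2, unit), tup(unit, tup(unit, 2, unit), tup(unit, 2, unit)))), T := tup(unit, tup(unit, 2, unit), tup(unit, 2, unit)).
Bind Y2 := p(2, 2); no other remaining equation mentions Y2.
Decompose p/2: tup(4, X, 0) = tup(4, tup(p(unit, unit), 0, tup(Z, m, 0)), 0),  tup(5, Z, 0) = tup(0, tup(4, m, unit), 0).
Decompose tup/3: 4 = 4,  X = tup(p(unit, unit), 0, tup(Z, m, 0)),  0 = 0.
Delete trivial equation 4 = 4.
Bind X := tup(p(unit, unit), 0, tup(Z, m, 0)); no other remaining equation mentions X. Substituting into the earlier binding gives L := tup(tup(p(unit, unit), 0, tup(Z, m, 0)), tup(p(unit, unit), 0, tup(Z, m, 0)), 4).
Delete trivial equation 0 = 0.
Decompose tup/3: 5 = 0,  Z = tup(4, m, unit),  0 = 0.
Clash: constants 5 and 0 differ; no unifier exists.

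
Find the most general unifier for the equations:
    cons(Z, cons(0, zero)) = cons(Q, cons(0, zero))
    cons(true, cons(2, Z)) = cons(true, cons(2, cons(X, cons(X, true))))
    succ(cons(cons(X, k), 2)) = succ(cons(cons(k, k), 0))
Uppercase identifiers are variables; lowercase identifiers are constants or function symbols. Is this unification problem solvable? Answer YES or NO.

Decompose cons/2: Z = Q,  cons(0, zero) = cons(0, zero).
Bind Z := Q; substituting into the one remaining equation that mentions Z gives: cons(true, cons(2, Q)) = cons(true, cons(2, cons(X, cons(X, true)))).
Delete trivial equation cons(0, zero) = cons(0, zero).
Decompose cons/2: true = true,  cons(2, Q) = cons(2, cons(X, cons(X, true))).
Delete trivial equation true = true.
Decompose cons/2: 2 = 2,  Q = cons(X, cons(X, true)).
Delete trivial equation 2 = 2.
Bind Q := cons(X, cons(X, true)); no other remaining equation mentions Q. Substituting into the earlier binding gives Z := cons(X, cons(X, true)).
Decompose succ/1: cons(cons(X, k), 2) = cons(cons(k, k), 0).
Decompose cons/2: cons(X, k) = cons(k, k),  2 = 0.
Decompose cons/2: X = k,  k = k.
Bind X := k; no other remaining equation mentions X. Substituting into the earlier bindings gives Z := cons(k, cons(k, true)), Q := cons(k, cons(k, true)).
Delete trivial equation k = k.
Clash: constants 2 and 0 differ; no unifier exists.

NO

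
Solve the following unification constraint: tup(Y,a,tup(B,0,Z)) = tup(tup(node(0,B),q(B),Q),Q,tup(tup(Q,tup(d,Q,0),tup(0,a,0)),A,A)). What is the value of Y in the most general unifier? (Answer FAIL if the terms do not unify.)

Decompose tup/3: Y = tup(node(0,B),q(B),Q),  a = Q,  tup(B,0,Z) = tup(tup(Q,tup(d,Q,0),tup(0,a,0)),A,A).
Bind Y := tup(node(0,B),q(B),Q); no other remaining equation mentions Y.
Bind Q := a; substituting into the remaining equation gives: tup(B,0,Z) = tup(tup(a,tup(d,a,0),tup(0,a,0)),A,A). Substituting into the earlier binding gives Y := tup(node(0,B),q(B),a).
Decompose tup/3: B = tup(a,tup(d,a,0),tup(0,a,0)),  0 = A,  Z = A.
Bind B := tup(a,tup(d,a,0),tup(0,a,0)); no other remaining equation mentions B. Substituting into the earlier binding gives Y := tup(node(0,tup(a,tup(d,a,0),tup(0,a,0))),q(tup(a,tup(d,a,0),tup(0,a,0))),a).
Bind A := 0; substituting into the remaining equation gives: Z = 0.
Bind Z := 0.
MGU = { Y -> tup(node(0,tup(a,tup(d,a,0),tup(0,a,0))),q(tup(a,tup(d,a,0),tup(0,a,0))),a), Q -> a, B -> tup(a,tup(d,a,0),tup(0,a,0)), A -> 0, Z -> 0 }, so Y -> tup(node(0,tup(a,tup(d,a,0),tup(0,a,0))),q(tup(a,tup(d,a,0),tup(0,a,0))),a).

tup(node(0,tup(a,tup(d,a,0),tup(0,a,0))),q(tup(a,tup(d,a,0),tup(0,a,0))),a)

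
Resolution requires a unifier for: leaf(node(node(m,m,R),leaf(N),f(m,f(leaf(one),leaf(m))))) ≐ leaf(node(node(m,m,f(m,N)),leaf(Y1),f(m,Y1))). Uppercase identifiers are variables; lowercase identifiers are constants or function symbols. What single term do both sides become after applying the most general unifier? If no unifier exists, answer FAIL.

leaf(node(node(m,m,f(m,f(leaf(one),leaf(m)))),leaf(f(leaf(one),leaf(m))),f(m,f(leaf(one),leaf(m)))))

Decompose leaf/1: node(node(m,m,R),leaf(N),f(m,f(leaf(one),leaf(m)))) ≐ node(node(m,m,f(m,N)),leaf(Y1),f(m,Y1)).
Decompose node/3: node(m,m,R) ≐ node(m,m,f(m,N)),  leaf(N) ≐ leaf(Y1),  f(m,f(leaf(one),leaf(m))) ≐ f(m,Y1).
Decompose node/3: m ≐ m,  m ≐ m,  R ≐ f(m,N).
Delete trivial equation m ≐ m.
Delete trivial equation m ≐ m.
Bind R := f(m,N); no other remaining equation mentions R.
Decompose leaf/1: N ≐ Y1.
Bind N := Y1; no other remaining equation mentions N. Substituting into the earlier binding gives R := f(m,Y1).
Decompose f/2: m ≐ m,  f(leaf(one),leaf(m)) ≐ Y1.
Delete trivial equation m ≐ m.
Bind Y1 := f(leaf(one),leaf(m)). Substituting into the earlier bindings gives R := f(m,f(leaf(one),leaf(m))), N := f(leaf(one),leaf(m)).
Applying the MGU to either side gives leaf(node(node(m,m,f(m,f(leaf(one),leaf(m)))),leaf(f(leaf(one),leaf(m))),f(m,f(leaf(one),leaf(m))))).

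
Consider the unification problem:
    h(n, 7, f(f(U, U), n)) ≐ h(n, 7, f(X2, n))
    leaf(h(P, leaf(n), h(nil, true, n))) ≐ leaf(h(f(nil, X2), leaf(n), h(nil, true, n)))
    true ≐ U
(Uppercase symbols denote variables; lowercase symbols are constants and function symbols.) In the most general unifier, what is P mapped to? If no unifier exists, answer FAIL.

Decompose h/3: n ≐ n,  7 ≐ 7,  f(f(U, U), n) ≐ f(X2, n).
Delete trivial equation n ≐ n.
Delete trivial equation 7 ≐ 7.
Decompose f/2: f(U, U) ≐ X2,  n ≐ n.
Bind X2 := f(U, U); substituting into the one remaining equation that mentions X2 gives: leaf(h(P, leaf(n), h(nil, true, n))) ≐ leaf(h(f(nil, f(U, U)), leaf(n), h(nil, true, n))).
Delete trivial equation n ≐ n.
Decompose leaf/1: h(P, leaf(n), h(nil, true, n)) ≐ h(f(nil, f(U, U)), leaf(n), h(nil, true, n)).
Decompose h/3: P ≐ f(nil, f(U, U)),  leaf(n) ≐ leaf(n),  h(nil, true, n) ≐ h(nil, true, n).
Bind P := f(nil, f(U, U)); no other remaining equation mentions P.
Delete trivial equation leaf(n) ≐ leaf(n).
Delete trivial equation h(nil, true, n) ≐ h(nil, true, n).
Bind U := true. Substituting into the earlier bindings gives X2 := f(true, true), P := f(nil, f(true, true)).
MGU = { X2 := f(true, true), P := f(nil, f(true, true)), U := true }, so P := f(nil, f(true, true)).

f(nil, f(true, true))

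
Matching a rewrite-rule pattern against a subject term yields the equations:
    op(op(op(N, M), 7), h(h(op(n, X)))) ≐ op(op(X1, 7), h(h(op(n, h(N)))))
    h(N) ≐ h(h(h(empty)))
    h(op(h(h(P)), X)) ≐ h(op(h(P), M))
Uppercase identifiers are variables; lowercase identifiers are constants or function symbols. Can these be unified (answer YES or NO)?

Decompose op/2: op(op(N, M), 7) ≐ op(X1, 7),  h(h(op(n, X))) ≐ h(h(op(n, h(N)))).
Decompose op/2: op(N, M) ≐ X1,  7 ≐ 7.
Bind X1 := op(N, M); no other remaining equation mentions X1.
Delete trivial equation 7 ≐ 7.
Decompose h/1: h(op(n, X)) ≐ h(op(n, h(N))).
Decompose h/1: op(n, X) ≐ op(n, h(N)).
Decompose op/2: n ≐ n,  X ≐ h(N).
Delete trivial equation n ≐ n.
Bind X := h(N); substituting into the one remaining equation that mentions X gives: h(op(h(h(P)), h(N))) ≐ h(op(h(P), M)).
Decompose h/1: N ≐ h(h(empty)).
Bind N := h(h(empty)); substituting into the remaining equation gives: h(op(h(h(P)), h(h(h(empty))))) ≐ h(op(h(P), M)). Substituting into the earlier bindings gives X1 := op(h(h(empty)), M), X := h(h(h(empty))).
Decompose h/1: op(h(h(P)), h(h(h(empty)))) ≐ op(h(P), M).
Decompose op/2: h(h(P)) ≐ h(P),  h(h(h(empty))) ≐ M.
Decompose h/1: h(P) ≐ P.
Occurs check fails: P occurs in h(P); the equation P ≐ h(P) has no finite solution.

NO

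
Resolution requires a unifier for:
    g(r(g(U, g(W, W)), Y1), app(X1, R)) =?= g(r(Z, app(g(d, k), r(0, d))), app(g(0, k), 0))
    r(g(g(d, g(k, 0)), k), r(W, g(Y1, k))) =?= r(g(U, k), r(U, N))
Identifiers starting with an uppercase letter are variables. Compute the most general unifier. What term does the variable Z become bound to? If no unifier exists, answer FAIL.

Decompose g/2: r(g(U, g(W, W)), Y1) =?= r(Z, app(g(d, k), r(0, d))),  app(X1, R) =?= app(g(0, k), 0).
Decompose r/2: g(U, g(W, W)) =?= Z,  Y1 =?= app(g(d, k), r(0, d)).
Bind Z := g(U, g(W, W)); no other remaining equation mentions Z.
Bind Y1 := app(g(d, k), r(0, d)); substituting into the one remaining equation that mentions Y1 gives: r(g(g(d, g(k, 0)), k), r(W, g(app(g(d, k), r(0, d)), k))) =?= r(g(U, k), r(U, N)).
Decompose app/2: X1 =?= g(0, k),  R =?= 0.
Bind X1 := g(0, k); no other remaining equation mentions X1.
Bind R := 0; no other remaining equation mentions R.
Decompose r/2: g(g(d, g(k, 0)), k) =?= g(U, k),  r(W, g(app(g(d, k), r(0, d)), k)) =?= r(U, N).
Decompose g/2: g(d, g(k, 0)) =?= U,  k =?= k.
Bind U := g(d, g(k, 0)); substituting into the one remaining equation that mentions U gives: r(W, g(app(g(d, k), r(0, d)), k)) =?= r(g(d, g(k, 0)), N). Substituting into the earlier binding gives Z := g(g(d, g(k, 0)), g(W, W)).
Delete trivial equation k =?= k.
Decompose r/2: W =?= g(d, g(k, 0)),  g(app(g(d, k), r(0, d)), k) =?= N.
Bind W := g(d, g(k, 0)); no other remaining equation mentions W. Substituting into the earlier binding gives Z := g(g(d, g(k, 0)), g(g(d, g(k, 0)), g(d, g(k, 0)))).
Bind N := g(app(g(d, k), r(0, d)), k).
MGU = { Z := g(g(d, g(k, 0)), g(g(d, g(k, 0)), g(d, g(k, 0)))), Y1 := app(g(d, k), r(0, d)), X1 := g(0, k), R := 0, U := g(d, g(k, 0)), W := g(d, g(k, 0)), N := g(app(g(d, k), r(0, d)), k) }, so Z := g(g(d, g(k, 0)), g(g(d, g(k, 0)), g(d, g(k, 0)))).

g(g(d, g(k, 0)), g(g(d, g(k, 0)), g(d, g(k, 0))))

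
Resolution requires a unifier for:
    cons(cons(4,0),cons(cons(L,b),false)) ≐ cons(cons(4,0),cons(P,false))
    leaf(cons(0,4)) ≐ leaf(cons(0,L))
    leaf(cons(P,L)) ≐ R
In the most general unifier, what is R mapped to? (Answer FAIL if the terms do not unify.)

Decompose cons/2: cons(4,0) ≐ cons(4,0),  cons(cons(L,b),false) ≐ cons(P,false).
Delete trivial equation cons(4,0) ≐ cons(4,0).
Decompose cons/2: cons(L,b) ≐ P,  false ≐ false.
Bind P := cons(L,b); substituting into the one remaining equation that mentions P gives: leaf(cons(cons(L,b),L)) ≐ R.
Delete trivial equation false ≐ false.
Decompose leaf/1: cons(0,4) ≐ cons(0,L).
Decompose cons/2: 0 ≐ 0,  4 ≐ L.
Delete trivial equation 0 ≐ 0.
Bind L := 4; substituting into the remaining equation gives: leaf(cons(cons(4,b),4)) ≐ R. Substituting into the earlier binding gives P := cons(4,b).
Bind R := leaf(cons(cons(4,b),4)).
MGU = { P ↦ cons(4,b), L ↦ 4, R ↦ leaf(cons(cons(4,b),4)) }, so R ↦ leaf(cons(cons(4,b),4)).

leaf(cons(cons(4,b),4))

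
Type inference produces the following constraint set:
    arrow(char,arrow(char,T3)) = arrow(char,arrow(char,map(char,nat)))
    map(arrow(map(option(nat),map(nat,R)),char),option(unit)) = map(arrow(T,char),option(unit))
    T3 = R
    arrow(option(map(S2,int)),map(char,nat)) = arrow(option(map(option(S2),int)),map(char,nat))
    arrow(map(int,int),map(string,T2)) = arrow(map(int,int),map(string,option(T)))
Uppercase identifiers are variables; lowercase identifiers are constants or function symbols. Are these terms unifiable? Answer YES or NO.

Decompose arrow/2: char = char,  arrow(char,T3) = arrow(char,map(char,nat)).
Delete trivial equation char = char.
Decompose arrow/2: char = char,  T3 = map(char,nat).
Delete trivial equation char = char.
Bind T3 := map(char,nat); substituting into the one remaining equation that mentions T3 gives: map(char,nat) = R.
Decompose map/2: arrow(map(option(nat),map(nat,R)),char) = arrow(T,char),  option(unit) = option(unit).
Decompose arrow/2: map(option(nat),map(nat,R)) = T,  char = char.
Bind T := map(option(nat),map(nat,R)); substituting into the one remaining equation that mentions T gives: arrow(map(int,int),map(string,T2)) = arrow(map(int,int),map(string,option(map(option(nat),map(nat,R))))).
Delete trivial equation char = char.
Delete trivial equation option(unit) = option(unit).
Bind R := map(char,nat); substituting into the one remaining equation that mentions R gives: arrow(map(int,int),map(string,T2)) = arrow(map(int,int),map(string,option(map(option(nat),map(nat,map(char,nat)))))). Substituting into the earlier binding gives T := map(option(nat),map(nat,map(char,nat))).
Decompose arrow/2: option(map(S2,int)) = option(map(option(S2),int)),  map(char,nat) = map(char,nat).
Decompose option/1: map(S2,int) = map(option(S2),int).
Decompose map/2: S2 = option(S2),  int = int.
Occurs check fails: S2 occurs in option(S2); the equation S2 = option(S2) has no finite solution.

NO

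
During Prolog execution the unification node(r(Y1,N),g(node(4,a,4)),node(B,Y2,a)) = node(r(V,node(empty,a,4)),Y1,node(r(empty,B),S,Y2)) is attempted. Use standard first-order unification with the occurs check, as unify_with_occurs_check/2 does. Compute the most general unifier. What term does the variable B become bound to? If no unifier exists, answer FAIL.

FAIL

Decompose node/3: r(Y1,N) = r(V,node(empty,a,4)),  g(node(4,a,4)) = Y1,  node(B,Y2,a) = node(r(empty,B),S,Y2).
Decompose r/2: Y1 = V,  N = node(empty,a,4).
Bind Y1 := V; substituting into the one remaining equation that mentions Y1 gives: g(node(4,a,4)) = V.
Bind N := node(empty,a,4); no other remaining equation mentions N.
Bind V := g(node(4,a,4)); no other remaining equation mentions V. Substituting into the earlier binding gives Y1 := g(node(4,a,4)).
Decompose node/3: B = r(empty,B),  Y2 = S,  a = Y2.
Occurs check fails: B occurs in r(empty,B); the equation B = r(empty,B) has no finite solution.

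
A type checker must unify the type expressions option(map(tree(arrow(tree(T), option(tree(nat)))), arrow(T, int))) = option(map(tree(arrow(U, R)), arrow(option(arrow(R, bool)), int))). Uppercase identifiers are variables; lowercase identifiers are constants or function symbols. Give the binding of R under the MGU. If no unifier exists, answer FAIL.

option(tree(nat))

Decompose option/1: map(tree(arrow(tree(T), option(tree(nat)))), arrow(T, int)) = map(tree(arrow(U, R)), arrow(option(arrow(R, bool)), int)).
Decompose map/2: tree(arrow(tree(T), option(tree(nat)))) = tree(arrow(U, R)),  arrow(T, int) = arrow(option(arrow(R, bool)), int).
Decompose tree/1: arrow(tree(T), option(tree(nat))) = arrow(U, R).
Decompose arrow/2: tree(T) = U,  option(tree(nat)) = R.
Bind U := tree(T); no other remaining equation mentions U.
Bind R := option(tree(nat)); substituting into the remaining equation gives: arrow(T, int) = arrow(option(arrow(option(tree(nat)), bool)), int).
Decompose arrow/2: T = option(arrow(option(tree(nat)), bool)),  int = int.
Bind T := option(arrow(option(tree(nat)), bool)); no other remaining equation mentions T. Substituting into the earlier binding gives U := tree(option(arrow(option(tree(nat)), bool))).
Delete trivial equation int = int.
MGU = { U := tree(option(arrow(option(tree(nat)), bool))), R := option(tree(nat)), T := option(arrow(option(tree(nat)), bool)) }, so R := option(tree(nat)).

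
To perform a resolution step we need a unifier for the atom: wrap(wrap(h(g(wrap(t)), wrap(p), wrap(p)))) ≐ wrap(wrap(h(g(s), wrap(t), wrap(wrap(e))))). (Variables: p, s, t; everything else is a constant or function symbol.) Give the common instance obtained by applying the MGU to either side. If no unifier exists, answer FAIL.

wrap(wrap(h(g(wrap(wrap(e))), wrap(wrap(e)), wrap(wrap(e)))))

Decompose wrap/1: wrap(h(g(wrap(t)), wrap(p), wrap(p))) ≐ wrap(h(g(s), wrap(t), wrap(wrap(e)))).
Decompose wrap/1: h(g(wrap(t)), wrap(p), wrap(p)) ≐ h(g(s), wrap(t), wrap(wrap(e))).
Decompose h/3: g(wrap(t)) ≐ g(s),  wrap(p) ≐ wrap(t),  wrap(p) ≐ wrap(wrap(e)).
Decompose g/1: wrap(t) ≐ s.
Bind s := wrap(t); no other remaining equation mentions s.
Decompose wrap/1: p ≐ t.
Bind p := t; substituting into the remaining equation gives: wrap(t) ≐ wrap(wrap(e)).
Decompose wrap/1: t ≐ wrap(e).
Bind t := wrap(e). Substituting into the earlier bindings gives s := wrap(wrap(e)), p := wrap(e).
Applying the MGU to either side gives wrap(wrap(h(g(wrap(wrap(e))), wrap(wrap(e)), wrap(wrap(e))))).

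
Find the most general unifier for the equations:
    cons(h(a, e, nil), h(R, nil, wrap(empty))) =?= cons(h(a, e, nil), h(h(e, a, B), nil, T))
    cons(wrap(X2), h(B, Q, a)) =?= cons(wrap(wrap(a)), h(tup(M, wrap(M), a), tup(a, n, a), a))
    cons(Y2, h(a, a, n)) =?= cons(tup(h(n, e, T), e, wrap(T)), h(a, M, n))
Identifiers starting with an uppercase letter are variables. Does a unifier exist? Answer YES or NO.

Decompose cons/2: h(a, e, nil) =?= h(a, e, nil),  h(R, nil, wrap(empty)) =?= h(h(e, a, B), nil, T).
Delete trivial equation h(a, e, nil) =?= h(a, e, nil).
Decompose h/3: R =?= h(e, a, B),  nil =?= nil,  wrap(empty) =?= T.
Bind R := h(e, a, B); no other remaining equation mentions R.
Delete trivial equation nil =?= nil.
Bind T := wrap(empty); substituting into the one remaining equation that mentions T gives: cons(Y2, h(a, a, n)) =?= cons(tup(h(n, e, wrap(empty)), e, wrap(wrap(empty))), h(a, M, n)).
Decompose cons/2: wrap(X2) =?= wrap(wrap(a)),  h(B, Q, a) =?= h(tup(M, wrap(M), a), tup(a, n, a), a).
Decompose wrap/1: X2 =?= wrap(a).
Bind X2 := wrap(a); no other remaining equation mentions X2.
Decompose h/3: B =?= tup(M, wrap(M), a),  Q =?= tup(a, n, a),  a =?= a.
Bind B := tup(M, wrap(M), a); no other remaining equation mentions B. Substituting into the earlier binding gives R := h(e, a, tup(M, wrap(M), a)).
Bind Q := tup(a, n, a); no other remaining equation mentions Q.
Delete trivial equation a =?= a.
Decompose cons/2: Y2 =?= tup(h(n, e, wrap(empty)), e, wrap(wrap(empty))),  h(a, a, n) =?= h(a, M, n).
Bind Y2 := tup(h(n, e, wrap(empty)), e, wrap(wrap(empty))); no other remaining equation mentions Y2.
Decompose h/3: a =?= a,  a =?= M,  n =?= n.
Delete trivial equation a =?= a.
Bind M := a; no other remaining equation mentions M. Substituting into the earlier bindings gives R := h(e, a, tup(a, wrap(a), a)), B := tup(a, wrap(a), a).
Delete trivial equation n =?= n.
No equations remain and no clash or occurs-check failure arose, so a unifier exists.

YES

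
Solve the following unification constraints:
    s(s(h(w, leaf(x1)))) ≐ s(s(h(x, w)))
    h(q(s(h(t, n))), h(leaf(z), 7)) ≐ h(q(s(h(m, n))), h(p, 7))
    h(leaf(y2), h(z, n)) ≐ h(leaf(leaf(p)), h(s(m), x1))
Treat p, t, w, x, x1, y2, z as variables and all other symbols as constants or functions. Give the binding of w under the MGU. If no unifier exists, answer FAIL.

Decompose s/1: s(h(w, leaf(x1))) ≐ s(h(x, w)).
Decompose s/1: h(w, leaf(x1)) ≐ h(x, w).
Decompose h/2: w ≐ x,  leaf(x1) ≐ w.
Bind w := x; substituting into the one remaining equation that mentions w gives: leaf(x1) ≐ x.
Bind x := leaf(x1); no other remaining equation mentions x. Substituting into the earlier binding gives w := leaf(x1).
Decompose h/2: q(s(h(t, n))) ≐ q(s(h(m, n))),  h(leaf(z), 7) ≐ h(p, 7).
Decompose q/1: s(h(t, n)) ≐ s(h(m, n)).
Decompose s/1: h(t, n) ≐ h(m, n).
Decompose h/2: t ≐ m,  n ≐ n.
Bind t := m; no other remaining equation mentions t.
Delete trivial equation n ≐ n.
Decompose h/2: leaf(z) ≐ p,  7 ≐ 7.
Bind p := leaf(z); substituting into the one remaining equation that mentions p gives: h(leaf(y2), h(z, n)) ≐ h(leaf(leaf(leaf(z))), h(s(m), x1)).
Delete trivial equation 7 ≐ 7.
Decompose h/2: leaf(y2) ≐ leaf(leaf(leaf(z))),  h(z, n) ≐ h(s(m), x1).
Decompose leaf/1: y2 ≐ leaf(leaf(z)).
Bind y2 := leaf(leaf(z)); no other remaining equation mentions y2.
Decompose h/2: z ≐ s(m),  n ≐ x1.
Bind z := s(m); no other remaining equation mentions z. Substituting into the earlier bindings gives p := leaf(s(m)), y2 := leaf(leaf(s(m))).
Bind x1 := n. Substituting into the earlier bindings gives w := leaf(n), x := leaf(n).
MGU = { w -> leaf(n), x -> leaf(n), t -> m, p -> leaf(s(m)), y2 -> leaf(leaf(s(m))), z -> s(m), x1 -> n }, so w -> leaf(n).

leaf(n)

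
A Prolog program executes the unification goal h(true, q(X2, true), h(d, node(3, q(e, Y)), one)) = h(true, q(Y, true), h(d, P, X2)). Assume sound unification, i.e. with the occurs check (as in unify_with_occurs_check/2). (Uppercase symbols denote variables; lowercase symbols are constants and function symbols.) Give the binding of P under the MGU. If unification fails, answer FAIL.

node(3, q(e, one))

Decompose h/3: true = true,  q(X2, true) = q(Y, true),  h(d, node(3, q(e, Y)), one) = h(d, P, X2).
Delete trivial equation true = true.
Decompose q/2: X2 = Y,  true = true.
Bind X2 := Y; substituting into the one remaining equation that mentions X2 gives: h(d, node(3, q(e, Y)), one) = h(d, P, Y).
Delete trivial equation true = true.
Decompose h/3: d = d,  node(3, q(e, Y)) = P,  one = Y.
Delete trivial equation d = d.
Bind P := node(3, q(e, Y)); no other remaining equation mentions P.
Bind Y := one. Substituting into the earlier bindings gives X2 := one, P := node(3, q(e, one)).
MGU = { X2 = one, P = node(3, q(e, one)), Y = one }, so P = node(3, q(e, one)).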